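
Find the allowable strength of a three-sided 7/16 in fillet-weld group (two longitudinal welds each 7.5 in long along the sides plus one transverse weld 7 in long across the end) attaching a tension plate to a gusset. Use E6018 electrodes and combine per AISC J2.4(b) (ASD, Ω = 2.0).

R_n/Ω ≈ 129 kips

E60XX → F_EXX = 60 ksi.
t_e = 0.707 × 0.4375 = 0.3093 in.
R_nwl = 0.6 × 60 × 0.3093 × 15 = 167 kips (longitudinal, 2 welds).
R_nwt = 0.6 × 60 × 0.3093 × 7 = 77.95 kips (transverse, base value).
(i) R_nwl + R_nwt = 245 kips; (ii) 0.85 R_nwl + 1.5 R_nwt = 258.9 kips.
R_n = max = 258.9 kips [governs: (ii)]; R_n/Ω = 129.4 kips.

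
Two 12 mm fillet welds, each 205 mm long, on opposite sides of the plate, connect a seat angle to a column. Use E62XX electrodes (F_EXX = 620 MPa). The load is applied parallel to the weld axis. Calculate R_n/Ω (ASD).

Effective throat t_e = 0.707 × 12 = 8.484 mm.
Total length L = 410 mm; A_we = 8.484 × 410 = 3478 mm².
F_nw = 0.6 F_EXX = 0.6 × 620 = 372 MPa.
R_n = 372 × 3478 × 10⁻³ = 1294 kN; R_n/Ω = 1294/2.0 = 647 kN.

R_n/Ω ≈ 647 kN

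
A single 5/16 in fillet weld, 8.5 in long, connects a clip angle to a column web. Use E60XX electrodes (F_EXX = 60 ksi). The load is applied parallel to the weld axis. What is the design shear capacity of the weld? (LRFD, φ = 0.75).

Effective throat t_e = 0.707 × 0.3125 = 0.2209 in.
Total length L = 8.5 in; A_we = 0.2209 × 8.5 = 1.878 in².
F_nw = 0.6 F_EXX = 0.6 × 60 = 36 ksi.
φR_n = 0.75 × 36 × 1.878 = 50.71 kips.

φR_n ≈ 50.7 kips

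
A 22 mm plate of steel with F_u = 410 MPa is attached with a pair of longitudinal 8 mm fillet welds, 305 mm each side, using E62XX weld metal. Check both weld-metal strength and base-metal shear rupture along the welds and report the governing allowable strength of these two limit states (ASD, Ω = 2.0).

E62XX → F_EXX = 620 MPa.
t_e = 0.707 × 8 = 5.656 mm; L = 610 mm.
Weld metal: R_n/Ω = (1/2.0) × 0.6 × 620 × 5.656 × 610 × 10⁻³ = 641.7 kN.
Base metal (shear rupture): R_n/Ω = (1/2.0) × 0.6 × 410 × 22 × 610 × 10⁻³ = 1651 kN.
Governing: weld metal.

R_n/Ω ≈ 642 kN (weld metal governs)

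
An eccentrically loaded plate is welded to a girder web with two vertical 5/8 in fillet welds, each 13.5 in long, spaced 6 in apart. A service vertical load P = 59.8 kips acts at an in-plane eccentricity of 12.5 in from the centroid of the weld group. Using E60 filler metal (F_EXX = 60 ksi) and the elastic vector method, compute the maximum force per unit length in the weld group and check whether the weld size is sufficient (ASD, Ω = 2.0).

Total weld length L_w = 27 in. Treat welds as unit-width lines.
Polar moment about centroid: J = 2[d³/12 + d(b/2)²] = 2[13.5³/12 + 13.5×3²] = 653.1 in³.
Direct shear f_v = P/L_w = 59.8 / 27 = 2.215 kip/in (vertical).
Torsion M = P·e = 59.8 × 12.5 = 747.5 kip·in.
Critical point at (x, y) = (3, 6.75) from centroid. f_tx = M·y/J = 7.726 kip/in; f_ty = M·x/J = 3.434 kip/in.
Resultant f_max = √[f_tx² + (f_v + f_ty)²] = √[7.726² + (2.215 + 3.434)²] = 9.571 kip/in.
Capacity per unit length: r_n/Ω = (1/2.0) × 0.6 × 60 × (0.707 × 0.625) = 7.954 kip/in.
9.571 > 7.954 → NOT adequate.

f_max ≈ 9.57 kip/in; NOT adequate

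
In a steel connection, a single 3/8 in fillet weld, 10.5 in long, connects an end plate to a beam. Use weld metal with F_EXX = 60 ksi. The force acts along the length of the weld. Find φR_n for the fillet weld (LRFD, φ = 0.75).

Effective throat t_e = 0.707 × 0.375 = 0.2651 in.
Total length L = 10.5 in; A_we = 0.2651 × 10.5 = 2.784 in².
F_nw = 0.6 F_EXX = 0.6 × 60 = 36 ksi.
φR_n = 0.75 × 36 × 2.784 = 75.16 kip.

φR_n ≈ 75.2 kip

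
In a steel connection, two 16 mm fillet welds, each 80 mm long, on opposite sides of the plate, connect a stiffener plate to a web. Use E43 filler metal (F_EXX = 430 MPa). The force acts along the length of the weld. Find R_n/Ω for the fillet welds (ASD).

Effective throat t_e = 0.707 × 16 = 11.31 mm.
Total length L = 160 mm; A_we = 11.31 × 160 = 1810 mm².
F_nw = 0.6 F_EXX = 0.6 × 430 = 258 MPa.
R_n = 258 × 1810 × 10⁻³ = 467 kN; R_n/Ω = 467/2.0 = 233.5 kN.

R_n/Ω ≈ 233 kN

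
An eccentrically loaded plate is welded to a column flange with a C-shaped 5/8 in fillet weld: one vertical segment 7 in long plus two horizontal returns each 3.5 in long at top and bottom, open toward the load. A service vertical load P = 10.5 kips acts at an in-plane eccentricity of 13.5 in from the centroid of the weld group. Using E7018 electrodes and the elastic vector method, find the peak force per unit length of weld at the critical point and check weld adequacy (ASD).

E70XX → F_EXX = 70 ksi.
Total weld length L_w = 14 in. Treat welds as unit-width lines.
Centroid: x̄ = 2×3.5×1.75 / 14 = 0.875 in from the vertical weld.
Polar moment about centroid: J = I_x + I_y = [7³/12 + 2×3.5×3.5²] + [7×0.875² + 2(3.5³/12 + 3.5×0.875²)] = 132.2 in³.
Direct shear f_v = P/L_w = 10.5 / 14 = 0.75 kip/in (vertical).
Torsion M = P·e = 10.5 × 13.5 = 141.75 kip·in.
Critical point at (x, y) = (2.625, 3.5) from centroid. f_tx = M·y/J = 3.753 kip/in; f_ty = M·x/J = 2.815 kip/in.
Resultant f_max = √[f_tx² + (f_v + f_ty)²] = √[3.753² + (0.75 + 2.815)²] = 5.176 kip/in.
Capacity per unit length: r_n/Ω = (1/2.0) × 0.6 × 70 × (0.707 × 0.625) = 9.279 kip/in.
5.176 ≤ 9.279 → adequate.

f_max ≈ 5.18 kip/in; adequate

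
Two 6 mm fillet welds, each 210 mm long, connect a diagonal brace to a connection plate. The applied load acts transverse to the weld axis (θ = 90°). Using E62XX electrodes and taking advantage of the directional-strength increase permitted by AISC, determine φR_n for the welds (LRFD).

φR_n ≈ 746 kN

E62XX → F_EXX = 620 MPa.
t_e = 0.707 × 6 = 4.242 mm; A_we = 4.242 × 420 = 1782 mm².
Directional factor: 1.0 + 0.5 sin^1.5(90°) = 1.5.
F_nw = 0.6 × 620 × 1.5 = 558 MPa.
φR_n = 0.75 × 558 × 1782 × 10⁻³ = 745.6 kN.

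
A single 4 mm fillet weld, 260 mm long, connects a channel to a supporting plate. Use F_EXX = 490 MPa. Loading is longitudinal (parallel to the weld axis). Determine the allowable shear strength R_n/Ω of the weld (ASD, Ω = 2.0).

R_n/Ω ≈ 108 kN

Effective throat t_e = 0.707 × 4 = 2.828 mm.
Total length L = 260 mm; A_we = 2.828 × 260 = 735.3 mm².
F_nw = 0.6 F_EXX = 0.6 × 490 = 294 MPa.
R_n = 294 × 735.3 × 10⁻³ = 216.2 kN; R_n/Ω = 216.2/2.0 = 108.1 kN.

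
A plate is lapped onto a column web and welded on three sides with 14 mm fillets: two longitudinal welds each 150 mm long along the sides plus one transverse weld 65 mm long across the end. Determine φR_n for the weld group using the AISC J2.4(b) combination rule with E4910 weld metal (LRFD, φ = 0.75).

E49XX → F_EXX = 490 MPa.
t_e = 0.707 × 14 = 9.898 mm.
R_nwl = 0.6 × 490 × 9.898 × 300 × 10⁻³ = 873 kN (longitudinal, 2 welds).
R_nwt = 0.6 × 490 × 9.898 × 65 × 10⁻³ = 189.2 kN (transverse, base value).
(i) R_nwl + R_nwt = 1062 kN; (ii) 0.85 R_nwl + 1.5 R_nwt = 1026 kN.
R_n = max = 1062 kN [governs: (i)]; φR_n = 796.6 kN.

φR_n ≈ 797 kN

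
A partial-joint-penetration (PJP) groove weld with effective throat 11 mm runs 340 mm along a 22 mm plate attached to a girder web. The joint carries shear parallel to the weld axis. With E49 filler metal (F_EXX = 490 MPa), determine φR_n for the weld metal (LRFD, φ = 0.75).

Effective throat (given) t_e = 11 mm.
A_we = 11 × 340 = 3740 mm².
F_nw = 0.6 F_EXX = 294 MPa.
φR_n = 0.75 × 294 × 3740 × 10⁻³ = 824.7 kN.

φR_n ≈ 825 kN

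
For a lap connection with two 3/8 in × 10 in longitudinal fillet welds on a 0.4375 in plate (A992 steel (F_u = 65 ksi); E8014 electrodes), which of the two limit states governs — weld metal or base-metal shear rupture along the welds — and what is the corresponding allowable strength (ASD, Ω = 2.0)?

E80XX → F_EXX = 80 ksi.
t_e = 0.707 × 0.375 = 0.2651 in; L = 20 in.
Weld metal: R_n/Ω = (1/2.0) × 0.6 × 80 × 0.2651 × 20 = 127.3 kip.
Base metal (shear rupture): R_n/Ω = (1/2.0) × 0.6 × 65 × 0.4375 × 20 = 170.6 kip.
Governing: weld metal.

R_n/Ω ≈ 127 kip (weld metal governs)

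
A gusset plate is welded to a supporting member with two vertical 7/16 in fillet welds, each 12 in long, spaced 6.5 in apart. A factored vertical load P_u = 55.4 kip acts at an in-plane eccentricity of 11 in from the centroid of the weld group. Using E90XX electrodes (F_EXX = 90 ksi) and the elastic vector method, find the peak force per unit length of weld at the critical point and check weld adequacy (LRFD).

f_max ≈ 9.01 kip/in; adequate

Total weld length L_w = 24 in. Treat welds as unit-width lines.
Polar moment about centroid: J = 2[d³/12 + d(b/2)²] = 2[12³/12 + 12×3.25²] = 541.5 in³.
Direct shear f_v = P/L_w = 55.4 / 24 = 2.308 kip/in (vertical).
Torsion M = P·e = 55.4 × 11 = 609.4 kip·in.
Critical point at (x, y) = (3.25, 6) from centroid. f_tx = M·y/J = 6.752 kip/in; f_ty = M·x/J = 3.658 kip/in.
Resultant f_max = √[f_tx² + (f_v + f_ty)²] = √[6.752² + (2.308 + 3.658)²] = 9.01 kip/in.
Capacity per unit length: φr_n = 0.75 × 0.6 × 90 × (0.707 × 0.4375) = 12.53 kip/in.
9.01 ≤ 12.53 → adequate.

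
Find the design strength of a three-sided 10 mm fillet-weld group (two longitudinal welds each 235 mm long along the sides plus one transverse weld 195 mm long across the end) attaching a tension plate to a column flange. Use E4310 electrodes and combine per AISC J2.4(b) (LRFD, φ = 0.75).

φR_n ≈ 947 kN

E43XX → F_EXX = 430 MPa.
t_e = 0.707 × 10 = 7.07 mm.
R_nwl = 0.6 × 430 × 7.07 × 470 × 10⁻³ = 857.3 kN (longitudinal, 2 welds).
R_nwt = 0.6 × 430 × 7.07 × 195 × 10⁻³ = 355.7 kN (transverse, base value).
(i) R_nwl + R_nwt = 1213 kN; (ii) 0.85 R_nwl + 1.5 R_nwt = 1262 kN.
R_n = max = 1262 kN [governs: (ii)]; φR_n = 946.7 kN.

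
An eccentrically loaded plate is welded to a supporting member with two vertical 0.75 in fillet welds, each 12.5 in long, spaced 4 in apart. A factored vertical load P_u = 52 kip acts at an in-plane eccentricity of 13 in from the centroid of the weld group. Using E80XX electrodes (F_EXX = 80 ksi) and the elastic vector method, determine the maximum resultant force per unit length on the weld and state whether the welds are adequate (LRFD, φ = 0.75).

f_max ≈ 11.2 kip/in; adequate

Total weld length L_w = 25 in. Treat welds as unit-width lines.
Polar moment about centroid: J = 2[d³/12 + d(b/2)²] = 2[12.5³/12 + 12.5×2²] = 425.5 in³.
Direct shear f_v = P/L_w = 52 / 25 = 2.08 kip/in (vertical).
Torsion M = P·e = 52 × 13 = 676 kip·in.
Critical point at (x, y) = (2, 6.25) from centroid. f_tx = M·y/J = 9.929 kip/in; f_ty = M·x/J = 3.177 kip/in.
Resultant f_max = √[f_tx² + (f_v + f_ty)²] = √[9.929² + (2.08 + 3.177)²] = 11.23 kip/in.
Capacity per unit length: φr_n = 0.75 × 0.6 × 80 × (0.707 × 0.75) = 19.09 kip/in.
11.23 ≤ 19.09 → adequate.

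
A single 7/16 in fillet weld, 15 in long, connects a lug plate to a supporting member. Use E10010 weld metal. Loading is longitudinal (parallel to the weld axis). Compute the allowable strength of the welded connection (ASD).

E100XX → F_EXX = 100 ksi.
Effective throat t_e = 0.707 × 0.4375 = 0.3093 in.
Total length L = 15 in; A_we = 0.3093 × 15 = 4.64 in².
F_nw = 0.6 F_EXX = 0.6 × 100 = 60 ksi.
R_n = 60 × 4.64 = 278.4 kip; R_n/Ω = 278.4/2.0 = 139.2 kip.

R_n/Ω ≈ 139 kip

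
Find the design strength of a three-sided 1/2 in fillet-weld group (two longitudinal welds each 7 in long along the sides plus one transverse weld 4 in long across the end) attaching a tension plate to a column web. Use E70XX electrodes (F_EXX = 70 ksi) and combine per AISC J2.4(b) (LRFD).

t_e = 0.707 × 0.5 = 0.3535 in.
R_nwl = 0.6 × 70 × 0.3535 × 14 = 207.9 kips (longitudinal, 2 welds).
R_nwt = 0.6 × 70 × 0.3535 × 4 = 59.39 kips (transverse, base value).
(i) R_nwl + R_nwt = 267.2 kips; (ii) 0.85 R_nwl + 1.5 R_nwt = 265.8 kips.
R_n = max = 267.2 kips [governs: (i)]; φR_n = 200.4 kips.

φR_n ≈ 200 kips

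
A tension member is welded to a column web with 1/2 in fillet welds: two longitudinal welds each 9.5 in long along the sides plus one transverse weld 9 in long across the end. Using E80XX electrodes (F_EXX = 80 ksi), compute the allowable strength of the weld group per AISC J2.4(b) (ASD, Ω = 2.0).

t_e = 0.707 × 0.5 = 0.3535 in.
R_nwl = 0.6 × 80 × 0.3535 × 19 = 322.4 kips (longitudinal, 2 welds).
R_nwt = 0.6 × 80 × 0.3535 × 9 = 152.7 kips (transverse, base value).
(i) R_nwl + R_nwt = 475.1 kips; (ii) 0.85 R_nwl + 1.5 R_nwt = 503.1 kips.
R_n = max = 503.1 kips [governs: (ii)]; R_n/Ω = 251.6 kips.

R_n/Ω ≈ 252 kips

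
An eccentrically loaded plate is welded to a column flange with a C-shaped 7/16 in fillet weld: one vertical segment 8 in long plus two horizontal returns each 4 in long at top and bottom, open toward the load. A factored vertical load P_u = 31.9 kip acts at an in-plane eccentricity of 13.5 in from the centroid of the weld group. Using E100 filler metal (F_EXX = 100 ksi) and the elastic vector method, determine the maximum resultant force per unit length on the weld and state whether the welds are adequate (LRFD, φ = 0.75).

f_max ≈ 12.2 kip/in; adequate

Total weld length L_w = 16 in. Treat welds as unit-width lines.
Centroid: x̄ = 2×4×2 / 16 = 1 in from the vertical weld.
Polar moment about centroid: J = I_x + I_y = [8³/12 + 2×4×4²] + [8×1² + 2(4³/12 + 4×1²)] = 197.3 in³.
Direct shear f_v = P/L_w = 31.9 / 16 = 1.994 kip/in (vertical).
Torsion M = P·e = 31.9 × 13.5 = 430.65 kip·in.
Critical point at (x, y) = (3, 4) from centroid. f_tx = M·y/J = 8.729 kip/in; f_ty = M·x/J = 6.547 kip/in.
Resultant f_max = √[f_tx² + (f_v + f_ty)²] = √[8.729² + (1.994 + 6.547)²] = 12.21 kip/in.
Capacity per unit length: φr_n = 0.75 × 0.6 × 100 × (0.707 × 0.4375) = 13.92 kip/in.
12.21 ≤ 13.92 → adequate.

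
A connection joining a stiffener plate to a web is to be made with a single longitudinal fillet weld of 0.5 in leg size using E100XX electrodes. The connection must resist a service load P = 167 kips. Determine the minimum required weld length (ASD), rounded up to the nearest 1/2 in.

E100XX → F_EXX = 100 ksi.
Throat t_e = 0.707 × 0.5 = 0.3535 in.
r_n/Ω = (0.6 × 100 × 0.3535) / 2.0 = 10.6 kip/in.
L_req = P / (r_n/Ω) = 167 / 10.6 = 15.75 in total.
Round up → use L = 16 in.

L = 16 in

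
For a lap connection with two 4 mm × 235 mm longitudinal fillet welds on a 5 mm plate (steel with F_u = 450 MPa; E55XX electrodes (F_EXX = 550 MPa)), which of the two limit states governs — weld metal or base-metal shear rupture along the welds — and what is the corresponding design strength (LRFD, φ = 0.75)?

φR_n ≈ 329 kN (weld metal governs)

t_e = 0.707 × 4 = 2.828 mm; L = 470 mm.
Weld metal: φR_n = 0.75 × 0.6 × 550 × 2.828 × 470 × 10⁻³ = 329 kN.
Base metal (shear rupture): φR_n = 0.75 × 0.6 × 450 × 5 × 470 × 10⁻³ = 475.9 kN.
Governing: weld metal.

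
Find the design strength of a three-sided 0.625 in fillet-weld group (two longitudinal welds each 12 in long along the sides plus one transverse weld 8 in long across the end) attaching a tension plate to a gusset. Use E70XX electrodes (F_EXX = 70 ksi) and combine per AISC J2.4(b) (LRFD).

t_e = 0.707 × 0.625 = 0.4419 in.
R_nwl = 0.6 × 70 × 0.4419 × 24 = 445.4 kips (longitudinal, 2 welds).
R_nwt = 0.6 × 70 × 0.4419 × 8 = 148.5 kips (transverse, base value).
(i) R_nwl + R_nwt = 593.9 kips; (ii) 0.85 R_nwl + 1.5 R_nwt = 601.3 kips.
R_n = max = 601.3 kips [governs: (ii)]; φR_n = 451 kips.

φR_n ≈ 451 kips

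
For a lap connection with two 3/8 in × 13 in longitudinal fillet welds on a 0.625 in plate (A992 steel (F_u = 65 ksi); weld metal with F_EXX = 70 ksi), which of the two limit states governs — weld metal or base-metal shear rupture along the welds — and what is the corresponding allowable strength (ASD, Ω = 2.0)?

R_n/Ω ≈ 145 kips (weld metal governs)

t_e = 0.707 × 0.375 = 0.2651 in; L = 26 in.
Weld metal: R_n/Ω = (1/2.0) × 0.6 × 70 × 0.2651 × 26 = 144.8 kips.
Base metal (shear rupture): R_n/Ω = (1/2.0) × 0.6 × 65 × 0.625 × 26 = 316.9 kips.
Governing: weld metal.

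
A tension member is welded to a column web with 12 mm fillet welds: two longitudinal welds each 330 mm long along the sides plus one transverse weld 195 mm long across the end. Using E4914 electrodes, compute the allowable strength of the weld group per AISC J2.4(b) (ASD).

R_n/Ω ≈ 1070 kN

E49XX → F_EXX = 490 MPa.
t_e = 0.707 × 12 = 8.484 mm.
R_nwl = 0.6 × 490 × 8.484 × 660 × 10⁻³ = 1646 kN (longitudinal, 2 welds).
R_nwt = 0.6 × 490 × 8.484 × 195 × 10⁻³ = 486.4 kN (transverse, base value).
(i) R_nwl + R_nwt = 2133 kN; (ii) 0.85 R_nwl + 1.5 R_nwt = 2129 kN.
R_n = max = 2133 kN [governs: (i)]; R_n/Ω = 1066 kN.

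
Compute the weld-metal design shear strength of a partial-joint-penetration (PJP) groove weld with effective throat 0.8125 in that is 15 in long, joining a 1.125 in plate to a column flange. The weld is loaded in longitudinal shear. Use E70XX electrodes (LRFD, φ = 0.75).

E70XX → F_EXX = 70 ksi.
Effective throat (given) t_e = 0.8125 in.
A_we = 0.8125 × 15 = 12.19 in².
F_nw = 0.6 F_EXX = 42 ksi.
φR_n = 0.75 × 42 × 12.19 = 383.9 kip.

φR_n ≈ 384 kip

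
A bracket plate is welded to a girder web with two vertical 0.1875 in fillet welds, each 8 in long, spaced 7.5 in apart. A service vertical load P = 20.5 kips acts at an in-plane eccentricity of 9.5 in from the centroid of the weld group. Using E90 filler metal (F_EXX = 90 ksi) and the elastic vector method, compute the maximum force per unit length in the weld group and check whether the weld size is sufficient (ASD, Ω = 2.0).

f_max ≈ 4.42 kip/in; NOT adequate

Total weld length L_w = 16 in. Treat welds as unit-width lines.
Polar moment about centroid: J = 2[d³/12 + d(b/2)²] = 2[8³/12 + 8×3.75²] = 310.3 in³.
Direct shear f_v = P/L_w = 20.5 / 16 = 1.281 kip/in (vertical).
Torsion M = P·e = 20.5 × 9.5 = 194.75 kip·in.
Critical point at (x, y) = (3.75, 4) from centroid. f_tx = M·y/J = 2.51 kip/in; f_ty = M·x/J = 2.353 kip/in.
Resultant f_max = √[f_tx² + (f_v + f_ty)²] = √[2.51² + (1.281 + 2.353)²] = 4.417 kip/in.
Capacity per unit length: r_n/Ω = (1/2.0) × 0.6 × 90 × (0.707 × 0.1875) = 3.579 kip/in.
4.417 > 3.579 → NOT adequate.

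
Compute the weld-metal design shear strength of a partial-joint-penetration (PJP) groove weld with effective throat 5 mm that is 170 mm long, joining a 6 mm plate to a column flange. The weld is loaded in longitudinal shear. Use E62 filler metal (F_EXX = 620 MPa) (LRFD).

φR_n ≈ 237 kN

Effective throat (given) t_e = 5 mm.
A_we = 5 × 170 = 850 mm².
F_nw = 0.6 F_EXX = 372 MPa.
φR_n = 0.75 × 372 × 850 × 10⁻³ = 237.1 kN.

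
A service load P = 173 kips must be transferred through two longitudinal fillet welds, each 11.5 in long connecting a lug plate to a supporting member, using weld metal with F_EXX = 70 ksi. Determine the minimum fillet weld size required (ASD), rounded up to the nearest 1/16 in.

w = 9/16 in

Total weld length L = 23 in.
Required throat t_e = P × Ω / (0.6 F_EXX × L) = 173 × 2.0 / (0.6 × 70 × 23) = 0.3582 in.
Required leg w = t_e / 0.707 = 0.5066 in → use 9/16 in.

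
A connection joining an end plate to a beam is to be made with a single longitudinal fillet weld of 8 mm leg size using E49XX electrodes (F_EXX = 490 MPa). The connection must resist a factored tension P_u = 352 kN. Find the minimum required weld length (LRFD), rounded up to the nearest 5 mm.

Throat t_e = 0.707 × 8 = 5.656 mm.
φr_n = 0.75 × 0.6 × 490 × 5.656 × 10⁻³ = 1.247 kN/mm.
L_req = P_u / φr_n = 352 / 1.247 = 282.2 mm total.
Round up → use L = 285 mm.

L = 285 mm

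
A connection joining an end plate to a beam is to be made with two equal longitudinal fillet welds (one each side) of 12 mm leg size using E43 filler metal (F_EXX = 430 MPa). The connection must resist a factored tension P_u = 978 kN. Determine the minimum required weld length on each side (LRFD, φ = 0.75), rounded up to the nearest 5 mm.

Throat t_e = 0.707 × 12 = 8.484 mm.
φr_n = 0.75 × 0.6 × 430 × 8.484 × 10⁻³ = 1.642 kN/mm.
L_req = P_u / φr_n = 978 / 1.642 = 595.7 mm total.
Per side: 595.7 / 2 = 297.9 mm.
Round up → use L = 300 mm on each side.

L = 300 mm on each side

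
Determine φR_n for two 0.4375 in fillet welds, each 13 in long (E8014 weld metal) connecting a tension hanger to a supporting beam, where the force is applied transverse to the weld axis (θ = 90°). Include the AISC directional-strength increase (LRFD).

φR_n ≈ 434 kips

E80XX → F_EXX = 80 ksi.
t_e = 0.707 × 0.4375 = 0.3093 in; A_we = 0.3093 × 26 = 8.042 in².
Directional factor: 1.0 + 0.5 sin^1.5(90°) = 1.5.
F_nw = 0.6 × 80 × 1.5 = 72 ksi.
φR_n = 0.75 × 72 × 8.042 = 434.3 kips.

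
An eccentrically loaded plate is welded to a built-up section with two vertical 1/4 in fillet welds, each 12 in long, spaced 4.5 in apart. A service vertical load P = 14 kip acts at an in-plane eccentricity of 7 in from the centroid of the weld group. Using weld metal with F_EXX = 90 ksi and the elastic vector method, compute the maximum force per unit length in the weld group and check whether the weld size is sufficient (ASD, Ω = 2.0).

Total weld length L_w = 24 in. Treat welds as unit-width lines.
Polar moment about centroid: J = 2[d³/12 + d(b/2)²] = 2[12³/12 + 12×2.25²] = 409.5 in³.
Direct shear f_v = P/L_w = 14 / 24 = 0.5833 kip/in (vertical).
Torsion M = P·e = 14 × 7 = 98 kip·in.
Critical point at (x, y) = (2.25, 6) from centroid. f_tx = M·y/J = 1.436 kip/in; f_ty = M·x/J = 0.5385 kip/in.
Resultant f_max = √[f_tx² + (f_v + f_ty)²] = √[1.436² + (0.5833 + 0.5385)²] = 1.822 kip/in.
Capacity per unit length: r_n/Ω = (1/2.0) × 0.6 × 90 × (0.707 × 0.25) = 4.772 kip/in.
1.822 ≤ 4.772 → adequate.

f_max ≈ 1.82 kip/in; adequate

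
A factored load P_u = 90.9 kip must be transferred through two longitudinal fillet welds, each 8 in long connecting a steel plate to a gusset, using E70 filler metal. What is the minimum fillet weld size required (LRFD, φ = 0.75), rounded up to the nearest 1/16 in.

w = 5/16 in

E70XX → F_EXX = 70 ksi.
Total weld length L = 16 in.
Required throat t_e = P_u / (φ × 0.6 F_EXX × L) = 90.9 / (0.75 × 0.6 × 70 × 16) = 0.1804 in.
Required leg w = t_e / 0.707 = 0.2551 in → use 5/16 in.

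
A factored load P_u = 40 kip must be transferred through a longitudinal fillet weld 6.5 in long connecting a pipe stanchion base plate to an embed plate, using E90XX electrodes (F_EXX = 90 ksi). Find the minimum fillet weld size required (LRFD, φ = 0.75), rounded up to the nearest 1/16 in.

Total weld length L = 6.5 in.
Required throat t_e = P_u / (φ × 0.6 F_EXX × L) = 40 / (0.75 × 0.6 × 90 × 6.5) = 0.1519 in.
Required leg w = t_e / 0.707 = 0.2149 in → use 1/4 in.

w = 1/4 in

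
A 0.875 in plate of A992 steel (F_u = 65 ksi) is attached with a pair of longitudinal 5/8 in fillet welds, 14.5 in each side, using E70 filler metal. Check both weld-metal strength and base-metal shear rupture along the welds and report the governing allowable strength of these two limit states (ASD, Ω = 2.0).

R_n/Ω ≈ 269 kips (weld metal governs)

E70XX → F_EXX = 70 ksi.
t_e = 0.707 × 0.625 = 0.4419 in; L = 29 in.
Weld metal: R_n/Ω = (1/2.0) × 0.6 × 70 × 0.4419 × 29 = 269.1 kips.
Base metal (shear rupture): R_n/Ω = (1/2.0) × 0.6 × 65 × 0.875 × 29 = 494.8 kips.
Governing: weld metal.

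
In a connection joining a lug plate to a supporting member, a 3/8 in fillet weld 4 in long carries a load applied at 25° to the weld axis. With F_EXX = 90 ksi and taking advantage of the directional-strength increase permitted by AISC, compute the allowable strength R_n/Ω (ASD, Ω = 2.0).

R_n/Ω ≈ 32.6 kip

t_e = 0.707 × 0.375 = 0.2651 in; A_we = 0.2651 × 4 = 1.06 in².
Directional factor: 1.0 + 0.5 sin^1.5(25°) = 1.137.
F_nw = 0.6 × 90 × 1.137 = 61.42 ksi.
R_n/Ω = (61.42 × 1.06) / 2.0 = 32.57 kip.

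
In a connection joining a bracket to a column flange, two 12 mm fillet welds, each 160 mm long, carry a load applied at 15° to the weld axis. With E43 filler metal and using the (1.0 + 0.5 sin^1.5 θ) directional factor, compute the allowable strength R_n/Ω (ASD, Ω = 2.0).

E43XX → F_EXX = 430 MPa.
t_e = 0.707 × 12 = 8.484 mm; A_we = 8.484 × 320 = 2715 mm².
Directional factor: 1.0 + 0.5 sin^1.5(15°) = 1.066.
F_nw = 0.6 × 430 × 1.066 = 275 MPa.
R_n/Ω = (275 × 2715) / 2.0 × 10⁻³ = 373.3 kN.

R_n/Ω ≈ 373 kN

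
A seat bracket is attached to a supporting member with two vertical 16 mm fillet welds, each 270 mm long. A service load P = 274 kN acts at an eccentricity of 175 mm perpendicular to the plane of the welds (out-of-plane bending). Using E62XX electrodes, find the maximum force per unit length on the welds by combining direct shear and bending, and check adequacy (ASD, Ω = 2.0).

f_max ≈ 2040 N/mm; adequate

E62XX → F_EXX = 620 MPa.
L_w = 2 × 270 = 540 mm; section modulus (unit throat) S = 2 × L²/6 = 24300 mm².
Direct shear f_v = P/L_w = 274×10³/540 = 507.4 N/mm.
Moment M = P × e = 274×10³ × 175 = 47950000 N·mm; bending f_b = M/S = 1973 N/mm.
f_max = √(f_v² + f_b²) = √(507.4² + 1973²) = 2037 N/mm.
r_n/Ω = (1/2.0) × 0.6 × 620 × (0.707 × 16) = 2104 N/mm → adequate.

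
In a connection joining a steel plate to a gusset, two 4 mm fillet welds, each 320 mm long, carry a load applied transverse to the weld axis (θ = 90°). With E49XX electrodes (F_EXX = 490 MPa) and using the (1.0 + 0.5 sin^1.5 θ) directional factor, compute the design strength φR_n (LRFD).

t_e = 0.707 × 4 = 2.828 mm; A_we = 2.828 × 640 = 1810 mm².
Directional factor: 1.0 + 0.5 sin^1.5(90°) = 1.5.
F_nw = 0.6 × 490 × 1.5 = 441 MPa.
φR_n = 0.75 × 441 × 1810 × 10⁻³ = 598.6 kN.

φR_n ≈ 599 kN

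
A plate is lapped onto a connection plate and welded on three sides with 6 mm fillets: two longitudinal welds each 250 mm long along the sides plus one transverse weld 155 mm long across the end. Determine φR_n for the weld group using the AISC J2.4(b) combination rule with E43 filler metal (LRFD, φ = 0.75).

φR_n ≈ 540 kN

E43XX → F_EXX = 430 MPa.
t_e = 0.707 × 6 = 4.242 mm.
R_nwl = 0.6 × 430 × 4.242 × 500 × 10⁻³ = 547.2 kN (longitudinal, 2 welds).
R_nwt = 0.6 × 430 × 4.242 × 155 × 10⁻³ = 169.6 kN (transverse, base value).
(i) R_nwl + R_nwt = 716.9 kN; (ii) 0.85 R_nwl + 1.5 R_nwt = 719.6 kN.
R_n = max = 719.6 kN [governs: (ii)]; φR_n = 539.7 kN.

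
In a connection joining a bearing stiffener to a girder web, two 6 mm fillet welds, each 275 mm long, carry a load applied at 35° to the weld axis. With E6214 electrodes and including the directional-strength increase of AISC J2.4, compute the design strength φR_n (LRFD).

E62XX → F_EXX = 620 MPa.
t_e = 0.707 × 6 = 4.242 mm; A_we = 4.242 × 550 = 2333 mm².
Directional factor: 1.0 + 0.5 sin^1.5(35°) = 1.217.
F_nw = 0.6 × 620 × 1.217 = 452.8 MPa.
φR_n = 0.75 × 452.8 × 2333 × 10⁻³ = 792.3 kN.

φR_n ≈ 792 kN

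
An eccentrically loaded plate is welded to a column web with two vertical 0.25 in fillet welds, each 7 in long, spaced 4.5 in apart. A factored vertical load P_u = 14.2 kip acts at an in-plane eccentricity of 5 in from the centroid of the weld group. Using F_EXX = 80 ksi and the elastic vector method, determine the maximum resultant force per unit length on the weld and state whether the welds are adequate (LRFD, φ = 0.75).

Total weld length L_w = 14 in. Treat welds as unit-width lines.
Polar moment about centroid: J = 2[d³/12 + d(b/2)²] = 2[7³/12 + 7×2.25²] = 128 in³.
Direct shear f_v = P/L_w = 14.2 / 14 = 1.014 kip/in (vertical).
Torsion M = P·e = 14.2 × 5 = 71 kip·in.
Critical point at (x, y) = (2.25, 3.5) from centroid. f_tx = M·y/J = 1.941 kip/in; f_ty = M·x/J = 1.248 kip/in.
Resultant f_max = √[f_tx² + (f_v + f_ty)²] = √[1.941² + (1.014 + 1.248)²] = 2.98 kip/in.
Capacity per unit length: φr_n = 0.75 × 0.6 × 80 × (0.707 × 0.25) = 6.363 kip/in.
2.98 ≤ 6.363 → adequate.

f_max ≈ 2.98 kip/in; adequate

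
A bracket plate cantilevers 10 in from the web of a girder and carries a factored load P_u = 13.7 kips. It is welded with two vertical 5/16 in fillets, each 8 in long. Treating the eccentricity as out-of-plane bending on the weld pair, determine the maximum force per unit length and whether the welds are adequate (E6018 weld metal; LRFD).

f_max ≈ 6.48 kip/in; NOT adequate

E60XX → F_EXX = 60 ksi.
L_w = 2 × 8 = 16 in; section modulus (unit throat) S = 2 × L²/6 = 21.33 in².
Direct shear f_v = P/L_w = 13.7/16 = 0.8562 kip/in.
Moment M = P × e = 13.7 × 10 = 137 kip·in; bending f_b = M/S = 6.422 kip/in.
f_max = √(f_v² + f_b²) = √(0.8562² + 6.422²) = 6.479 kip/in.
φr_n = 0.75 × 0.6 × 60 × (0.707 × 0.3125) = 5.965 kip/in → NOT adequate.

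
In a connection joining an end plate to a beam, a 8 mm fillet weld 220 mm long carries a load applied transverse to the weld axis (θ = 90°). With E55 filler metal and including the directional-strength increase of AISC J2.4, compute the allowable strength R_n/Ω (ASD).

E55XX → F_EXX = 550 MPa.
t_e = 0.707 × 8 = 5.656 mm; A_we = 5.656 × 220 = 1244 mm².
Directional factor: 1.0 + 0.5 sin^1.5(90°) = 1.5.
F_nw = 0.6 × 550 × 1.5 = 495 MPa.
R_n/Ω = (495 × 1244) / 2.0 × 10⁻³ = 308 kN.

R_n/Ω ≈ 308 kN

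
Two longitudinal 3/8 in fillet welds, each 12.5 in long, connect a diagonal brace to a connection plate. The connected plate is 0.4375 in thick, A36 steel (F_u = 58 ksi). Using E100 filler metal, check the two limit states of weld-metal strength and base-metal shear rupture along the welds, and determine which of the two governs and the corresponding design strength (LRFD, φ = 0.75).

φR_n ≈ 285 kip (base-metal shear rupture governs)

E100XX → F_EXX = 100 ksi.
t_e = 0.707 × 0.375 = 0.2651 in; L = 25 in.
Weld metal: φR_n = 0.75 × 0.6 × 100 × 0.2651 × 25 = 298.3 kip.
Base metal (shear rupture): φR_n = 0.75 × 0.6 × 58 × 0.4375 × 25 = 285.5 kip.
Governing: base-metal shear rupture.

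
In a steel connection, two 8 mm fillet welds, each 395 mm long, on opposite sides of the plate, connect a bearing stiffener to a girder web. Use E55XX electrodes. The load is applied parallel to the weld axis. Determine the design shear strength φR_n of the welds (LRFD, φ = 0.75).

φR_n ≈ 1110 kN

E55XX → F_EXX = 550 MPa.
Effective throat t_e = 0.707 × 8 = 5.656 mm.
Total length L = 790 mm; A_we = 5.656 × 790 = 4468 mm².
F_nw = 0.6 F_EXX = 0.6 × 550 = 330 MPa.
φR_n = 0.75 × 330 × 4468 × 10⁻³ = 1106 kN.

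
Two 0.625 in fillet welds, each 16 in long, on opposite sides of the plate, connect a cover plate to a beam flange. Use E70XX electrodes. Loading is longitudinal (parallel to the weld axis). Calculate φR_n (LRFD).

E70XX → F_EXX = 70 ksi.
Effective throat t_e = 0.707 × 0.625 = 0.4419 in.
Total length L = 32 in; A_we = 0.4419 × 32 = 14.14 in².
F_nw = 0.6 F_EXX = 0.6 × 70 = 42 ksi.
φR_n = 0.75 × 42 × 14.14 = 445.4 kips.

φR_n ≈ 445 kips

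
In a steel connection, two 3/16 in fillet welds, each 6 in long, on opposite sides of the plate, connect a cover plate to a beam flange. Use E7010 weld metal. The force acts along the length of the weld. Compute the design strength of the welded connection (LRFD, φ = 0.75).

φR_n ≈ 50.1 kip

E70XX → F_EXX = 70 ksi.
Effective throat t_e = 0.707 × 0.1875 = 0.1326 in.
Total length L = 12 in; A_we = 0.1326 × 12 = 1.591 in².
F_nw = 0.6 F_EXX = 0.6 × 70 = 42 ksi.
φR_n = 0.75 × 42 × 1.591 = 50.11 kip.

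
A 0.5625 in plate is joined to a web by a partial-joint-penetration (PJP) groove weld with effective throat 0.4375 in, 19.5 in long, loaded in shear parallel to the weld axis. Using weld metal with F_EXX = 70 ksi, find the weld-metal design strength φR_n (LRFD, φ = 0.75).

φR_n ≈ 269 kips

Effective throat (given) t_e = 0.4375 in.
A_we = 0.4375 × 19.5 = 8.531 in².
F_nw = 0.6 F_EXX = 42 ksi.
φR_n = 0.75 × 42 × 8.531 = 268.7 kips.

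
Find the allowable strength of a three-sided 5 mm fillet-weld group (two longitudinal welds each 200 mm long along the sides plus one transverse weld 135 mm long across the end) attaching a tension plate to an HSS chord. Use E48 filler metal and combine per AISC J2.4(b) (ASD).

R_n/Ω ≈ 276 kN

E48XX → F_EXX = 480 MPa.
t_e = 0.707 × 5 = 3.535 mm.
R_nwl = 0.6 × 480 × 3.535 × 400 × 10⁻³ = 407.2 kN (longitudinal, 2 welds).
R_nwt = 0.6 × 480 × 3.535 × 135 × 10⁻³ = 137.4 kN (transverse, base value).
(i) R_nwl + R_nwt = 544.7 kN; (ii) 0.85 R_nwl + 1.5 R_nwt = 552.3 kN.
R_n = max = 552.3 kN [governs: (ii)]; R_n/Ω = 276.2 kN.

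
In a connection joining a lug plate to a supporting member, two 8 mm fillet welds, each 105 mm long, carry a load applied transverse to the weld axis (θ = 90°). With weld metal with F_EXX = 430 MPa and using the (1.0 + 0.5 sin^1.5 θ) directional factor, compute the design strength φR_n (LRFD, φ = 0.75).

φR_n ≈ 345 kN

t_e = 0.707 × 8 = 5.656 mm; A_we = 5.656 × 210 = 1188 mm².
Directional factor: 1.0 + 0.5 sin^1.5(90°) = 1.5.
F_nw = 0.6 × 430 × 1.5 = 387 MPa.
φR_n = 0.75 × 387 × 1188 × 10⁻³ = 344.7 kN.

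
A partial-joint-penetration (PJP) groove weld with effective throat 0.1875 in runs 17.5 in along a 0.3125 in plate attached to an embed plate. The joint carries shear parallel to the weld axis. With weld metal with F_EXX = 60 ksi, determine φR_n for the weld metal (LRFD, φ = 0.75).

φR_n ≈ 88.6 kip

Effective throat (given) t_e = 0.1875 in.
A_we = 0.1875 × 17.5 = 3.281 in².
F_nw = 0.6 F_EXX = 36 ksi.
φR_n = 0.75 × 36 × 3.281 = 88.59 kip.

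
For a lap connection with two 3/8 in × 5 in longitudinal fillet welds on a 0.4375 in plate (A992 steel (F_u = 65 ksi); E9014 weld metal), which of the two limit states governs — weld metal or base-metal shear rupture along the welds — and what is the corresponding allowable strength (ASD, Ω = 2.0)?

R_n/Ω ≈ 71.6 kip (weld metal governs)

E90XX → F_EXX = 90 ksi.
t_e = 0.707 × 0.375 = 0.2651 in; L = 10 in.
Weld metal: R_n/Ω = (1/2.0) × 0.6 × 90 × 0.2651 × 10 = 71.58 kip.
Base metal (shear rupture): R_n/Ω = (1/2.0) × 0.6 × 65 × 0.4375 × 10 = 85.31 kip.
Governing: weld metal.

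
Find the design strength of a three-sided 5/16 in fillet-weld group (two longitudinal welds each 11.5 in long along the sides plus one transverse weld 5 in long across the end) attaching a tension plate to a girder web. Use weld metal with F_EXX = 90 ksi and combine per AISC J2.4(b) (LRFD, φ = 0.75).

φR_n ≈ 251 kips

t_e = 0.707 × 0.3125 = 0.2209 in.
R_nwl = 0.6 × 90 × 0.2209 × 23 = 274.4 kips (longitudinal, 2 welds).
R_nwt = 0.6 × 90 × 0.2209 × 5 = 59.65 kips (transverse, base value).
(i) R_nwl + R_nwt = 334.1 kips; (ii) 0.85 R_nwl + 1.5 R_nwt = 322.7 kips.
R_n = max = 334.1 kips [governs: (i)]; φR_n = 250.5 kips.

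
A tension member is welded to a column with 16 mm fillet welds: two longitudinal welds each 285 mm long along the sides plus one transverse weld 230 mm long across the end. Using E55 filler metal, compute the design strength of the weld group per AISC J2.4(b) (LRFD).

φR_n ≈ 2320 kN

E55XX → F_EXX = 550 MPa.
t_e = 0.707 × 16 = 11.31 mm.
R_nwl = 0.6 × 550 × 11.31 × 570 × 10⁻³ = 2128 kN (longitudinal, 2 welds).
R_nwt = 0.6 × 550 × 11.31 × 230 × 10⁻³ = 858.6 kN (transverse, base value).
(i) R_nwl + R_nwt = 2986 kN; (ii) 0.85 R_nwl + 1.5 R_nwt = 3096 kN.
R_n = max = 3096 kN [governs: (ii)]; φR_n = 2322 kN.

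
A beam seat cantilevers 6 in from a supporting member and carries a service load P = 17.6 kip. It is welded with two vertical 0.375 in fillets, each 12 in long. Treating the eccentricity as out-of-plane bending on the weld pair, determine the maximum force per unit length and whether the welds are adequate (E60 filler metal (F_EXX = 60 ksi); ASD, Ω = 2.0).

f_max ≈ 2.32 kip/in; adequate

L_w = 2 × 12 = 24 in; section modulus (unit throat) S = 2 × L²/6 = 48 in².
Direct shear f_v = P/L_w = 17.6/24 = 0.7333 kip/in.
Moment M = P × e = 17.6 × 6 = 105.6 kip·in; bending f_b = M/S = 2.2 kip/in.
f_max = √(f_v² + f_b²) = √(0.7333² + 2.2²) = 2.319 kip/in.
r_n/Ω = (1/2.0) × 0.6 × 60 × (0.707 × 0.375) = 4.772 kip/in → adequate.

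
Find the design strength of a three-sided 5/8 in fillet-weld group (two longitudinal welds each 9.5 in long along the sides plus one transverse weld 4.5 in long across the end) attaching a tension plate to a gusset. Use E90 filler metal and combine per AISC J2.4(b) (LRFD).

E90XX → F_EXX = 90 ksi.
t_e = 0.707 × 0.625 = 0.4419 in.
R_nwl = 0.6 × 90 × 0.4419 × 19 = 453.4 kip (longitudinal, 2 welds).
R_nwt = 0.6 × 90 × 0.4419 × 4.5 = 107.4 kip (transverse, base value).
(i) R_nwl + R_nwt = 560.7 kip; (ii) 0.85 R_nwl + 1.5 R_nwt = 546.4 kip.
R_n = max = 560.7 kip [governs: (i)]; φR_n = 420.6 kip.

φR_n ≈ 421 kip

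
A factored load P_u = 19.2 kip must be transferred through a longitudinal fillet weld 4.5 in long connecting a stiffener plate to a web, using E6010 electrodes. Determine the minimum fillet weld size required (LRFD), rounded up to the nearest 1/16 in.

w = 1/4 in

E60XX → F_EXX = 60 ksi.
Total weld length L = 4.5 in.
Required throat t_e = P_u / (φ × 0.6 F_EXX × L) = 19.2 / (0.75 × 0.6 × 60 × 4.5) = 0.158 in.
Required leg w = t_e / 0.707 = 0.2235 in → use 1/4 in.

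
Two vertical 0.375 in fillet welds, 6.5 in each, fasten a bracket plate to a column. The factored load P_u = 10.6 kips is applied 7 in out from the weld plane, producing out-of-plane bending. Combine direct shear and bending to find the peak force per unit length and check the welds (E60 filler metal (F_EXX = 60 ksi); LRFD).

f_max ≈ 5.33 kip/in; adequate

L_w = 2 × 6.5 = 13 in; section modulus (unit throat) S = 2 × L²/6 = 14.08 in².
Direct shear f_v = P/L_w = 10.6/13 = 0.8154 kip/in.
Moment M = P × e = 10.6 × 7 = 74.2 kip·in; bending f_b = M/S = 5.269 kip/in.
f_max = √(f_v² + f_b²) = √(0.8154² + 5.269²) = 5.331 kip/in.
φr_n = 0.75 × 0.6 × 60 × (0.707 × 0.375) = 7.158 kip/in → adequate.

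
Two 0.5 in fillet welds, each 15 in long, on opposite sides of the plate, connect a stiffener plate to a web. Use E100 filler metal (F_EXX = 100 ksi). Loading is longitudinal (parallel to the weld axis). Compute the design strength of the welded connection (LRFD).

φR_n ≈ 477 kips

Effective throat t_e = 0.707 × 0.5 = 0.3535 in.
Total length L = 30 in; A_we = 0.3535 × 30 = 10.6 in².
F_nw = 0.6 F_EXX = 0.6 × 100 = 60 ksi.
φR_n = 0.75 × 60 × 10.6 = 477.2 kips.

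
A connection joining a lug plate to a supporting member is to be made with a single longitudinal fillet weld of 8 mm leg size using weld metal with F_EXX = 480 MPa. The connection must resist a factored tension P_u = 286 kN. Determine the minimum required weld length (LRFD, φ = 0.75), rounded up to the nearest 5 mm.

Throat t_e = 0.707 × 8 = 5.656 mm.
φr_n = 0.75 × 0.6 × 480 × 5.656 × 10⁻³ = 1.222 kN/mm.
L_req = P_u / φr_n = 286 / 1.222 = 234.1 mm total.
Round up → use L = 235 mm.

L = 235 mm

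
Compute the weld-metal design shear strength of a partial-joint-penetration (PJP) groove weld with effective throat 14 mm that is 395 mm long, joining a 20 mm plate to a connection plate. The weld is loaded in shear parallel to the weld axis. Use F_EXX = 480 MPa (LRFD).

φR_n ≈ 1190 kN

Effective throat (given) t_e = 14 mm.
A_we = 14 × 395 = 5530 mm².
F_nw = 0.6 F_EXX = 288 MPa.
φR_n = 0.75 × 288 × 5530 × 10⁻³ = 1194 kN.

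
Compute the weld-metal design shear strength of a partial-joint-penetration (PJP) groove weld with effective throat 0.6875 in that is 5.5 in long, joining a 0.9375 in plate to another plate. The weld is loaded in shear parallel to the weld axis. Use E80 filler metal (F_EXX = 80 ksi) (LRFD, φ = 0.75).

Effective throat (given) t_e = 0.6875 in.
A_we = 0.6875 × 5.5 = 3.781 in².
F_nw = 0.6 F_EXX = 48 ksi.
φR_n = 0.75 × 48 × 3.781 = 136.1 kips.

φR_n ≈ 136 kips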